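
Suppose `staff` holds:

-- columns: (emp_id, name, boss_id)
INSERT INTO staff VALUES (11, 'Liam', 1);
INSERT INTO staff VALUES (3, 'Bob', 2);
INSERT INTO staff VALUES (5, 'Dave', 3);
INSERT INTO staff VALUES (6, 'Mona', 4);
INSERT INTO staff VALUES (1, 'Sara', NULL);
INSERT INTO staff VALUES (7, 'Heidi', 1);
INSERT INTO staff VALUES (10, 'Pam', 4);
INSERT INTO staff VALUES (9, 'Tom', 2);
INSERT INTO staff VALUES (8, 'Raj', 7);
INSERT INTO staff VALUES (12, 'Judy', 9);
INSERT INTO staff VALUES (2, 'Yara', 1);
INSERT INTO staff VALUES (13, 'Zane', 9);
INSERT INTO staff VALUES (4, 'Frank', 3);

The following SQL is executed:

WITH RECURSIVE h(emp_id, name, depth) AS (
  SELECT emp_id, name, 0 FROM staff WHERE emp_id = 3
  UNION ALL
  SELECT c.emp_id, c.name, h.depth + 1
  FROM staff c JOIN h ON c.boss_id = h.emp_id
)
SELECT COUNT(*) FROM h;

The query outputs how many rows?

Base: emp_id=3 (Bob) at depth 0.
Iteration 1: rows with boss_id in {3} -> Frank (id 4, depth 1), Dave (id 5, depth 1).
Iteration 2: rows with boss_id in {4,5} -> Mona (id 6, depth 2), Pam (id 10, depth 2).
Iteration 3: no rows with boss_id in {6,10}; recursion stops.
Total rows emitted: 5.

5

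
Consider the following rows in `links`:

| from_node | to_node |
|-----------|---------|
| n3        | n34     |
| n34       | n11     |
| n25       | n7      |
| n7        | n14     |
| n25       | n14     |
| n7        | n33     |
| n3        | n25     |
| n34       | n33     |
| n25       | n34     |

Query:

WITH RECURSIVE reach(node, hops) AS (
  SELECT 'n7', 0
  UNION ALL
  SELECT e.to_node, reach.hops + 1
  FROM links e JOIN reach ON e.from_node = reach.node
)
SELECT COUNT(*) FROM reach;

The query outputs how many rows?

Base: (n7, hops=0).
Iteration 1: edges from {n7} -> (n14, hops=1), (n33, hops=1).
Iteration 2: no outgoing edges from {n14,n33}; recursion stops.
Total rows emitted: 3.

3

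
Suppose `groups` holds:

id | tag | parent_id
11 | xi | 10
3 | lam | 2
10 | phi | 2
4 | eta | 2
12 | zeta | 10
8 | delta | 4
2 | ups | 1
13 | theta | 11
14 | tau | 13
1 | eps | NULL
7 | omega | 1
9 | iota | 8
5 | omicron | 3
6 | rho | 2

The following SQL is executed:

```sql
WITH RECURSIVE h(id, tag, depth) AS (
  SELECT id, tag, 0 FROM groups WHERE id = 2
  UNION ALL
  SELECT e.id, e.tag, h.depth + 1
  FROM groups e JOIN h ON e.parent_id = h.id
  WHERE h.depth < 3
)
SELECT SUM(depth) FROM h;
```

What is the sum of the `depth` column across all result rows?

18

Base: id=2 (ups) at depth 0.
Iteration 1: rows with parent_id in {2} -> lam (id 3, depth 1), eta (id 4, depth 1), rho (id 6, depth 1), phi (id 10, depth 1).
Iteration 2: rows with parent_id in {3,4,6,10} -> omicron (id 5, depth 2), delta (id 8, depth 2), xi (id 11, depth 2), zeta (id 12, depth 2).
Iteration 3: rows with parent_id in {5,8,11,12} -> iota (id 9, depth 3), theta (id 13, depth 3).
Iteration 4: depth < 3 fails for all current rows; recursion stops.
SUM(depth) = 0 + 1 + 1 + 1 + 1 + 2 + 2 + 2 + 2 + 3 + 3 = 18.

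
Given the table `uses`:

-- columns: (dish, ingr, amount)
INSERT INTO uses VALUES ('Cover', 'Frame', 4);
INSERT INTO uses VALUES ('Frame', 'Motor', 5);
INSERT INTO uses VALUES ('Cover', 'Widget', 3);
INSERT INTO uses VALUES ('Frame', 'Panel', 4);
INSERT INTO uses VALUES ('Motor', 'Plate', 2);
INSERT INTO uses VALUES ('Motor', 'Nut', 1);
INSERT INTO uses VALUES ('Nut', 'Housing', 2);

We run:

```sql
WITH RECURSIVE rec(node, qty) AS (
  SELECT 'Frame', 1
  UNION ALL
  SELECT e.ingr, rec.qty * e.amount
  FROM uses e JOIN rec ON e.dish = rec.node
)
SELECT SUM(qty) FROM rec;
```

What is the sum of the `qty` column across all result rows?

35

Base: (Frame, qty=1).
Iteration 1: components of {Frame} -> Motor = 1*5 = 5, Panel = 1*4 = 4.
Iteration 2: components of {Motor,Panel} -> Nut = 5*1 = 5, Plate = 5*2 = 10.
Iteration 3: components of {Nut,Plate} -> Housing = 5*2 = 10.
Iteration 4: no further components; recursion stops.
SUM(qty) = 1 + 5 + 4 + 10 + 5 + 10 = 35.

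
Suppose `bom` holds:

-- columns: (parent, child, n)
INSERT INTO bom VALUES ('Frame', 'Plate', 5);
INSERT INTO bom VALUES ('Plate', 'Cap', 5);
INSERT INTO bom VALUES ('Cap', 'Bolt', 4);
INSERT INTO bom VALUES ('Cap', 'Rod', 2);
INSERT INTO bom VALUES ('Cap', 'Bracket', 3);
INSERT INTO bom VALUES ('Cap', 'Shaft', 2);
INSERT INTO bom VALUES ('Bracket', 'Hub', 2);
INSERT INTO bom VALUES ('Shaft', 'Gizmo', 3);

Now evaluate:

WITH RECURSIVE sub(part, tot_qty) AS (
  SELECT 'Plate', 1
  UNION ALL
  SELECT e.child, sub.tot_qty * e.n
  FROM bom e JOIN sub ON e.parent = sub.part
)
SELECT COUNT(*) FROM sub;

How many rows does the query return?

8

Base: (Plate, tot_qty=1).
Iteration 1: components of {Plate} -> Cap = 1*5 = 5.
Iteration 2: components of {Cap} -> Bolt = 5*4 = 20, Bracket = 5*3 = 15, Rod = 5*2 = 10, Shaft = 5*2 = 10.
Iteration 3: components of {Bolt,Bracket,Rod,Shaft} -> Gizmo = 10*3 = 30, Hub = 15*2 = 30.
Iteration 4: no further components; recursion stops.
Total rows emitted: 8.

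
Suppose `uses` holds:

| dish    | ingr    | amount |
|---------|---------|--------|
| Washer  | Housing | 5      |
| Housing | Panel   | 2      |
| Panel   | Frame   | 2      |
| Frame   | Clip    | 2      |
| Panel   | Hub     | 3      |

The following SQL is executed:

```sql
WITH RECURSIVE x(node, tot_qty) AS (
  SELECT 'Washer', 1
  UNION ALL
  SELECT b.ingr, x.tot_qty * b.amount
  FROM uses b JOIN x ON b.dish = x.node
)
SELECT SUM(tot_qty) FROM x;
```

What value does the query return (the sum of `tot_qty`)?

Base: (Washer, tot_qty=1).
Iteration 1: components of {Washer} -> Housing = 1*5 = 5.
Iteration 2: components of {Housing} -> Panel = 5*2 = 10.
Iteration 3: components of {Panel} -> Frame = 10*2 = 20, Hub = 10*3 = 30.
Iteration 4: components of {Frame,Hub} -> Clip = 20*2 = 40.
Iteration 5: no further components; recursion stops.
SUM(tot_qty) = 1 + 5 + 10 + 20 + 30 + 40 = 106.

106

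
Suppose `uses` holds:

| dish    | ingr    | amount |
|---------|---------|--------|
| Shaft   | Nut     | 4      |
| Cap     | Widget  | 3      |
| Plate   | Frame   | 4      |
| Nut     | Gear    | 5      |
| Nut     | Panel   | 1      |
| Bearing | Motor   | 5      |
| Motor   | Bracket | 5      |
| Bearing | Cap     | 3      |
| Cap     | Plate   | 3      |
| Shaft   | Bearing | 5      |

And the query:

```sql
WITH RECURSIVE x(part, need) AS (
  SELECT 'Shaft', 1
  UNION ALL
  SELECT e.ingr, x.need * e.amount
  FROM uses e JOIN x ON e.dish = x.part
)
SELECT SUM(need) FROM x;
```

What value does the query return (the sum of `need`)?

Base: (Shaft, need=1).
Iteration 1: components of {Shaft} -> Bearing = 1*5 = 5, Nut = 1*4 = 4.
Iteration 2: components of {Bearing,Nut} -> Cap = 5*3 = 15, Gear = 4*5 = 20, Motor = 5*5 = 25, Panel = 4*1 = 4.
Iteration 3: components of {Cap,Gear,Motor,Panel} -> Bracket = 25*5 = 125, Plate = 15*3 = 45, Widget = 15*3 = 45.
Iteration 4: components of {Bracket,Plate,Widget} -> Frame = 45*4 = 180.
Iteration 5: no further components; recursion stops.
SUM(need) = 1 + 4 + 5 + 4 + 20 + 25 + 15 + 125 + 45 + 45 + 180 = 469.

469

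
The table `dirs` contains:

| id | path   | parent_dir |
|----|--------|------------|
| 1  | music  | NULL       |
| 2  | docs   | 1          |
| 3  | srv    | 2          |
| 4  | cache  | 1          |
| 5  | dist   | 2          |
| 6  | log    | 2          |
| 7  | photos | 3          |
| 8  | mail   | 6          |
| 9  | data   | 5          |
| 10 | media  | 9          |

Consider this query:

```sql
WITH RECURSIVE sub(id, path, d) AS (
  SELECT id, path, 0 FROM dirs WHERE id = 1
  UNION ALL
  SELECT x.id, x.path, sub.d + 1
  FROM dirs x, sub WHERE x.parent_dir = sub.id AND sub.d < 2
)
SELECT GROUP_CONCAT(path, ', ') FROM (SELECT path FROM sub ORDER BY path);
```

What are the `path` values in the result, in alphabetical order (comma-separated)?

Base: id=1 (music) at d 0.
Iteration 1: rows with parent_dir in {1} -> docs (id 2, d 1), cache (id 4, d 1).
Iteration 2: rows with parent_dir in {2,4} -> srv (id 3, d 2), dist (id 5, d 2), log (id 6, d 2).
Iteration 3: d < 2 fails for all current rows; recursion stops.

cache, dist, docs, log, music, srv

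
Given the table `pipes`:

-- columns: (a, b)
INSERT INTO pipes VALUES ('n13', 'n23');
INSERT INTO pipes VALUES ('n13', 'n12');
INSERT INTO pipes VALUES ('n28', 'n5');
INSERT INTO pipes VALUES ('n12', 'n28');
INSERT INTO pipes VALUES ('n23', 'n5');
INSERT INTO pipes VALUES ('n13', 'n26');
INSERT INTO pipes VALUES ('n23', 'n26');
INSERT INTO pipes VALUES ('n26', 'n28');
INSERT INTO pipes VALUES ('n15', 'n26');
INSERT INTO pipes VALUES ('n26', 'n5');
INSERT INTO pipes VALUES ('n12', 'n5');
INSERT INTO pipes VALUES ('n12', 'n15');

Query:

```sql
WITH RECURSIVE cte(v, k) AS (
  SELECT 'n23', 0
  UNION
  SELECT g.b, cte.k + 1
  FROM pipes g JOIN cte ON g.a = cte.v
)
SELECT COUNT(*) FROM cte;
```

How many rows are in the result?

6

Base: (n23, k=0).
Iteration 1: edges from {n23} -> (n26, k=1), (n5, k=1).
Iteration 2: edges from {n26,n5} -> (n28, k=2), (n5, k=2).
Iteration 3: edges from {n28,n5} -> (n5, k=3).
Iteration 4: no outgoing edges from {n5}; recursion stops.
Total rows emitted: 6.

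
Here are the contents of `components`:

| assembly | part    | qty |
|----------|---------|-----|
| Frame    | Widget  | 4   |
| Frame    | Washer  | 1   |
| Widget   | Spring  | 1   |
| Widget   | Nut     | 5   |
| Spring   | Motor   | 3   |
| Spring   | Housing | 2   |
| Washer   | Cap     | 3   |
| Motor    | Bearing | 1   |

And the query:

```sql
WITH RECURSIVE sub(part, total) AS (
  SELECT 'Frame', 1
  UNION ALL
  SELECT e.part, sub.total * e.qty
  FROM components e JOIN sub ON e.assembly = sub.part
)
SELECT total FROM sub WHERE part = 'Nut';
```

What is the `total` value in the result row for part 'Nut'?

Base: (Frame, total=1).
Iteration 1: components of {Frame} -> Washer = 1*1 = 1, Widget = 1*4 = 4.
Iteration 2: components of {Washer,Widget} -> Cap = 1*3 = 3, Nut = 4*5 = 20, Spring = 4*1 = 4.
Iteration 3: components of {Cap,Nut,Spring} -> Housing = 4*2 = 8, Motor = 4*3 = 12.
Iteration 4: components of {Housing,Motor} -> Bearing = 12*1 = 12.
Iteration 5: no further components; recursion stops.

20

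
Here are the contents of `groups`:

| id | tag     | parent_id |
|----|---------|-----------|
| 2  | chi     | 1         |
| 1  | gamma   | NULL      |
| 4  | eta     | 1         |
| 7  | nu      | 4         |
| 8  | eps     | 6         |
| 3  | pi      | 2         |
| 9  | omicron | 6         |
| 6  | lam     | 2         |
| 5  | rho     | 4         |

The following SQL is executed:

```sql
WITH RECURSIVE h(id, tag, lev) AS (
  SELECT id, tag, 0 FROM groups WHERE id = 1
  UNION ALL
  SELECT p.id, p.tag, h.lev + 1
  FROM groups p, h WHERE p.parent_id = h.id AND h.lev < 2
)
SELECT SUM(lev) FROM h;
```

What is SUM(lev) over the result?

Base: id=1 (gamma) at lev 0.
Iteration 1: rows with parent_id in {1} -> chi (id 2, lev 1), eta (id 4, lev 1).
Iteration 2: rows with parent_id in {2,4} -> pi (id 3, lev 2), rho (id 5, lev 2), lam (id 6, lev 2), nu (id 7, lev 2).
Iteration 3: lev < 2 fails for all current rows; recursion stops.
SUM(lev) = 0 + 1 + 1 + 2 + 2 + 2 + 2 = 10.

10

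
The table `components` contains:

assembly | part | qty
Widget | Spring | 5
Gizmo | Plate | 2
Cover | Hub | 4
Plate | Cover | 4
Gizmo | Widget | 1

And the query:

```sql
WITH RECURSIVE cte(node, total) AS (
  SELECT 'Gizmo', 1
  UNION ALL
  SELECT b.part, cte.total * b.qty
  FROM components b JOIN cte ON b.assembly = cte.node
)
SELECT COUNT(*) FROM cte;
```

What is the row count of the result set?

6

Base: (Gizmo, total=1).
Iteration 1: components of {Gizmo} -> Plate = 1*2 = 2, Widget = 1*1 = 1.
Iteration 2: components of {Plate,Widget} -> Cover = 2*4 = 8, Spring = 1*5 = 5.
Iteration 3: components of {Cover,Spring} -> Hub = 8*4 = 32.
Iteration 4: no further components; recursion stops.
Total rows emitted: 6.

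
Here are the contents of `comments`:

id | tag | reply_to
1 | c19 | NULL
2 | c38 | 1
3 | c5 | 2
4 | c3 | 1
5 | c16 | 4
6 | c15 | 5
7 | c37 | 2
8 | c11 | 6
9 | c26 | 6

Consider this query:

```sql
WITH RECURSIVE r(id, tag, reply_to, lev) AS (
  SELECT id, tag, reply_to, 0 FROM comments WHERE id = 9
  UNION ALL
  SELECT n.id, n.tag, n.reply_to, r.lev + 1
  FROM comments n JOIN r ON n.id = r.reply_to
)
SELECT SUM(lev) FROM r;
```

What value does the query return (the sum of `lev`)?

Base: id=9 (c26), reply_to=6, lev 0.
Iteration 1: join on id=6 -> c15 (id 6, reply_to=5, lev 1).
Iteration 2: join on id=5 -> c16 (id 5, reply_to=4, lev 2).
Iteration 3: join on id=4 -> c3 (id 4, reply_to=1, lev 3).
Iteration 4: join on id=1 -> c19 (id 1, reply_to=NULL, lev 4).
Iteration 5: reply_to is NULL; no match; recursion stops.
SUM(lev) = 0 + 1 + 2 + 3 + 4 = 10.

10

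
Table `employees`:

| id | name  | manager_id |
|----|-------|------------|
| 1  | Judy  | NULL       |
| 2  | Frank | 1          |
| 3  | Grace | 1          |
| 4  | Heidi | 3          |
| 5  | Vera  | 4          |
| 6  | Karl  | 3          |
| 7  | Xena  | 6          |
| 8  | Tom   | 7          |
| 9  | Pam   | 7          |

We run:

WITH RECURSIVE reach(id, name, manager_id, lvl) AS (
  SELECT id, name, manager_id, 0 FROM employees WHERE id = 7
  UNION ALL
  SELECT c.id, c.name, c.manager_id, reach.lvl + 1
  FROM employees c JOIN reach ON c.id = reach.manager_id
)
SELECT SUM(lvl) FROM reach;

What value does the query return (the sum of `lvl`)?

Base: id=7 (Xena), manager_id=6, lvl 0.
Iteration 1: join on id=6 -> Karl (id 6, manager_id=3, lvl 1).
Iteration 2: join on id=3 -> Grace (id 3, manager_id=1, lvl 2).
Iteration 3: join on id=1 -> Judy (id 1, manager_id=NULL, lvl 3).
Iteration 4: manager_id is NULL; no match; recursion stops.
SUM(lvl) = 0 + 1 + 2 + 3 = 6.

6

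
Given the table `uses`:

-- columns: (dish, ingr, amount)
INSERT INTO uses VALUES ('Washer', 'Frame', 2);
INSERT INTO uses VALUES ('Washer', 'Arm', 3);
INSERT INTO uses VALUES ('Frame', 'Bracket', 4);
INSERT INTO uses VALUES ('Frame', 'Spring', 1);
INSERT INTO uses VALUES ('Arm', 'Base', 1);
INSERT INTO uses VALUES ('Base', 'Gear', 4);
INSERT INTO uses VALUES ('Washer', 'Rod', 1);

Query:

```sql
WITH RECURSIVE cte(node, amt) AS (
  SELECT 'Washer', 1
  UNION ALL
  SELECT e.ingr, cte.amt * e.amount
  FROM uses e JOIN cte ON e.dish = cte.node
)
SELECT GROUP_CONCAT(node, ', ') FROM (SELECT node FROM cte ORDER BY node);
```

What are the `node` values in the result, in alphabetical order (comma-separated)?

Base: (Washer, amt=1).
Iteration 1: components of {Washer} -> Arm = 1*3 = 3, Frame = 1*2 = 2, Rod = 1*1 = 1.
Iteration 2: components of {Arm,Frame,Rod} -> Base = 3*1 = 3, Bracket = 2*4 = 8, Spring = 2*1 = 2.
Iteration 3: components of {Base,Bracket,Spring} -> Gear = 3*4 = 12.
Iteration 4: no further components; recursion stops.

Arm, Base, Bracket, Frame, Gear, Rod, Spring, Washer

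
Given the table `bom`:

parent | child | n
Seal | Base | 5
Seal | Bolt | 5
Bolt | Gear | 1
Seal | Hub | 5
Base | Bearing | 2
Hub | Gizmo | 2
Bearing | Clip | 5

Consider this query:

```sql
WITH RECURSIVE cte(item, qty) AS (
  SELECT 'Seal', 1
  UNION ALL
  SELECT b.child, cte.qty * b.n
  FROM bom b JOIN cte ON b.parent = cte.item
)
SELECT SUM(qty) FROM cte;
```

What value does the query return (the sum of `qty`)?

Base: (Seal, qty=1).
Iteration 1: components of {Seal} -> Base = 1*5 = 5, Bolt = 1*5 = 5, Hub = 1*5 = 5.
Iteration 2: components of {Base,Bolt,Hub} -> Bearing = 5*2 = 10, Gear = 5*1 = 5, Gizmo = 5*2 = 10.
Iteration 3: components of {Bearing,Gear,Gizmo} -> Clip = 10*5 = 50.
Iteration 4: no further components; recursion stops.
SUM(qty) = 1 + 5 + 5 + 5 + 10 + 5 + 10 + 50 = 91.

91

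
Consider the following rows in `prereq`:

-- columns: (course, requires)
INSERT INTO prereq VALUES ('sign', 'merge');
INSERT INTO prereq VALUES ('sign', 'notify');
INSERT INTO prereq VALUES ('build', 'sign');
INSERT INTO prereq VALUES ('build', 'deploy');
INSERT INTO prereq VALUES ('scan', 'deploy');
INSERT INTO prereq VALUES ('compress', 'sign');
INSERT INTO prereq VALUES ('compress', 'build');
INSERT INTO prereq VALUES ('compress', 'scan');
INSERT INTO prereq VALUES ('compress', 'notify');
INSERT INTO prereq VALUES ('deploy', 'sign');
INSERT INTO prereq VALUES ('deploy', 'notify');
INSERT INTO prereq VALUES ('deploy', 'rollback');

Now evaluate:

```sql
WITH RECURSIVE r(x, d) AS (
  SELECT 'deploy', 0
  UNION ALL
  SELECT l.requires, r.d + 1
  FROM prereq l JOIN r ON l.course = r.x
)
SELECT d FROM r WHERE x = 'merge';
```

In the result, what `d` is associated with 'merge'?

Base: (deploy, d=0).
Iteration 1: edges from {deploy} -> (notify, d=1), (rollback, d=1), (sign, d=1).
Iteration 2: edges from {notify,rollback,sign} -> (merge, d=2), (notify, d=2).
Iteration 3: no outgoing edges from {merge,notify}; recursion stops.

2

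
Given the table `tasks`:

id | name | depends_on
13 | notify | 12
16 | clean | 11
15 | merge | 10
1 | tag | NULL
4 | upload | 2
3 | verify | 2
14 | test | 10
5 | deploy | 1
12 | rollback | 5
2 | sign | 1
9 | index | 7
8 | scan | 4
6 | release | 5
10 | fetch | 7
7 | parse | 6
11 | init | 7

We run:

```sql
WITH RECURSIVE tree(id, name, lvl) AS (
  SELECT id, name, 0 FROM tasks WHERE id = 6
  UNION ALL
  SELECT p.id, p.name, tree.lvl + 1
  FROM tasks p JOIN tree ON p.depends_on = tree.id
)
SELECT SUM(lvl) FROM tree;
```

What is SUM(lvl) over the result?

Base: id=6 (release) at lvl 0.
Iteration 1: rows with depends_on in {6} -> parse (id 7, lvl 1).
Iteration 2: rows with depends_on in {7} -> index (id 9, lvl 2), fetch (id 10, lvl 2), init (id 11, lvl 2).
Iteration 3: rows with depends_on in {9,10,11} -> test (id 14, lvl 3), merge (id 15, lvl 3), clean (id 16, lvl 3).
Iteration 4: no rows with depends_on in {14,15,16}; recursion stops.
SUM(lvl) = 0 + 1 + 2 + 2 + 2 + 3 + 3 + 3 = 16.

16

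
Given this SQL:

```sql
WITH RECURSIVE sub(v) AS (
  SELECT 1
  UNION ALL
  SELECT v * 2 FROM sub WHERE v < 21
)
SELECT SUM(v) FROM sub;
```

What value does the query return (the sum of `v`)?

63

Base: v=1.
Iteration 1: 1 < 21 holds -> v = 1 * 2 = 2.
Iteration 2: 2 < 21 holds -> v = 2 * 2 = 4.
Iteration 3: 4 < 21 holds -> v = 4 * 2 = 8.
Iteration 4: 8 < 21 holds -> v = 8 * 2 = 16.
Iteration 5: 16 < 21 holds -> v = 16 * 2 = 32.
Iteration 6: 32 < 21 fails; recursion stops.
SUM(v) = 1 + 2 + 4 + 8 + 16 + 32 = 63.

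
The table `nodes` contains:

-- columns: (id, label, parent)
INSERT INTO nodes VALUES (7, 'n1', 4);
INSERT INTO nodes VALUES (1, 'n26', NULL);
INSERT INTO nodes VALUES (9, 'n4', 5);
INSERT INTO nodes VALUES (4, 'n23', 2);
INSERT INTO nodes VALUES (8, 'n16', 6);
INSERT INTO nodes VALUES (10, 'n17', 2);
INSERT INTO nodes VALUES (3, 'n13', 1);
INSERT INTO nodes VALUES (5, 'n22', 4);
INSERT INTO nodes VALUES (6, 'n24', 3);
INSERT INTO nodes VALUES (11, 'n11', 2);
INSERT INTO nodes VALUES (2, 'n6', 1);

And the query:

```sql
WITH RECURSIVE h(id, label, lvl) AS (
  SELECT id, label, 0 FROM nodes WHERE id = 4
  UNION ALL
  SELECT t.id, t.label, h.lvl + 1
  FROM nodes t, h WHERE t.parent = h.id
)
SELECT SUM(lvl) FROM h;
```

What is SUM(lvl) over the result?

4

Base: id=4 (n23) at lvl 0.
Iteration 1: rows with parent in {4} -> n22 (id 5, lvl 1), n1 (id 7, lvl 1).
Iteration 2: rows with parent in {5,7} -> n4 (id 9, lvl 2).
Iteration 3: no rows with parent in {9}; recursion stops.
SUM(lvl) = 0 + 1 + 1 + 2 = 4.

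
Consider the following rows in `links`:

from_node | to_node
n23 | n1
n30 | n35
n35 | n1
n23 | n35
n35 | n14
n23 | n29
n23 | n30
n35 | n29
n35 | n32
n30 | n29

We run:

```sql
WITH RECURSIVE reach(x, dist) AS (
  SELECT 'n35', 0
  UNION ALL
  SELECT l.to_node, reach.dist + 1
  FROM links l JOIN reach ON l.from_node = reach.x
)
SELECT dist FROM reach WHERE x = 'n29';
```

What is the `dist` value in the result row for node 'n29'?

Base: (n35, dist=0).
Iteration 1: edges from {n35} -> (n1, dist=1), (n14, dist=1), (n29, dist=1), (n32, dist=1).
Iteration 2: no outgoing edges from {n1,n14,n29,n32}; recursion stops.

1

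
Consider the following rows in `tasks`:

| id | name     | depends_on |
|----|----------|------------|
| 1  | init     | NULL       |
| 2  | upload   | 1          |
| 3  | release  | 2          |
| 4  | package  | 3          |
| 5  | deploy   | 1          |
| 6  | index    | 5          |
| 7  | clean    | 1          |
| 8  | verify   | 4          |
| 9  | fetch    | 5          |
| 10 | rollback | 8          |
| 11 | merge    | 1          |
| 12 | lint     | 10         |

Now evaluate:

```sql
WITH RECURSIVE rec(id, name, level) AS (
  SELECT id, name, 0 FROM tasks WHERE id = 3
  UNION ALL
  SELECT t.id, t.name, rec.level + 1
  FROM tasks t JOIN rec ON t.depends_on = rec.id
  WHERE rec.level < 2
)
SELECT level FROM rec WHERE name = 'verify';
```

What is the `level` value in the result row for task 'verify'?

Base: id=3 (release) at level 0.
Iteration 1: rows with depends_on in {3} -> package (id 4, level 1).
Iteration 2: rows with depends_on in {4} -> verify (id 8, level 2).
Iteration 3: level < 2 fails for all current rows; recursion stops.

2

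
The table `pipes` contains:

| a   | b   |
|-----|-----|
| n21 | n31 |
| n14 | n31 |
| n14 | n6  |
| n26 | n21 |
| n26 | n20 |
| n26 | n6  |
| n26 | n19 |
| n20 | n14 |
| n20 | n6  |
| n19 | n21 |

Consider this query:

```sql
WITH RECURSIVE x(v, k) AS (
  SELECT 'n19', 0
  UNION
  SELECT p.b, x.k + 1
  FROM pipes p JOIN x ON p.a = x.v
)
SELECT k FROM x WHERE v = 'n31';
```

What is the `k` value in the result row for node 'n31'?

Base: (n19, k=0).
Iteration 1: edges from {n19} -> (n21, k=1).
Iteration 2: edges from {n21} -> (n31, k=2).
Iteration 3: no outgoing edges from {n31}; recursion stops.

2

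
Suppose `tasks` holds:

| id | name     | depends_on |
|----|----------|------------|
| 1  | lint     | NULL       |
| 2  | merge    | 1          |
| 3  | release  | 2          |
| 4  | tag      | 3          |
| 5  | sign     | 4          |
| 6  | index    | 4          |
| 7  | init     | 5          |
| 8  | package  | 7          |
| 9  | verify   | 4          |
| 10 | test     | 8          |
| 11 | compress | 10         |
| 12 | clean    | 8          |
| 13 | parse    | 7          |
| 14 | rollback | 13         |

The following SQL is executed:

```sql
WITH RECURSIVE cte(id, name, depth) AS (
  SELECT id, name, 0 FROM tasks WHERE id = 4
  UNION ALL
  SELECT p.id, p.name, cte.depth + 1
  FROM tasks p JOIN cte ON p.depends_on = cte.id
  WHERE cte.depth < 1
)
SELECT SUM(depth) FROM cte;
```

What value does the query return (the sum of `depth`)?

Base: id=4 (tag) at depth 0.
Iteration 1: rows with depends_on in {4} -> sign (id 5, depth 1), index (id 6, depth 1), verify (id 9, depth 1).
Iteration 2: depth < 1 fails for all current rows; recursion stops.
SUM(depth) = 0 + 1 + 1 + 1 = 3.

3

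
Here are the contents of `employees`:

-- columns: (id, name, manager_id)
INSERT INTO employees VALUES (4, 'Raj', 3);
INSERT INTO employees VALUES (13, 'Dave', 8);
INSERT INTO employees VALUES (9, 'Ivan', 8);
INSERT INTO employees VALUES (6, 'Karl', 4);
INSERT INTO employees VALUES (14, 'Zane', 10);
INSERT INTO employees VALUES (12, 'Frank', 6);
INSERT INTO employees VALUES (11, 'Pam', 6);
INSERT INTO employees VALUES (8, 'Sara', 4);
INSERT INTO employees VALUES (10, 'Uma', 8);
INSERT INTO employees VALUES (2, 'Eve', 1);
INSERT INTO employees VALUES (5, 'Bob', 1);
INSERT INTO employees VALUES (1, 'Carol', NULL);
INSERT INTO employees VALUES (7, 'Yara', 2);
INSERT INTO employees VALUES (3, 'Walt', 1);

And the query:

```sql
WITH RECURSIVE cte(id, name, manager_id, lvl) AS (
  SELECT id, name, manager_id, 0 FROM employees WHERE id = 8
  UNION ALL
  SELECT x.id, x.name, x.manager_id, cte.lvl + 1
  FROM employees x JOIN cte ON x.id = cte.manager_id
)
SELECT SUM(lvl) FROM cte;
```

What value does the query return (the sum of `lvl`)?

Base: id=8 (Sara), manager_id=4, lvl 0.
Iteration 1: join on id=4 -> Raj (id 4, manager_id=3, lvl 1).
Iteration 2: join on id=3 -> Walt (id 3, manager_id=1, lvl 2).
Iteration 3: join on id=1 -> Carol (id 1, manager_id=NULL, lvl 3).
Iteration 4: manager_id is NULL; no match; recursion stops.
SUM(lvl) = 0 + 1 + 2 + 3 = 6.

6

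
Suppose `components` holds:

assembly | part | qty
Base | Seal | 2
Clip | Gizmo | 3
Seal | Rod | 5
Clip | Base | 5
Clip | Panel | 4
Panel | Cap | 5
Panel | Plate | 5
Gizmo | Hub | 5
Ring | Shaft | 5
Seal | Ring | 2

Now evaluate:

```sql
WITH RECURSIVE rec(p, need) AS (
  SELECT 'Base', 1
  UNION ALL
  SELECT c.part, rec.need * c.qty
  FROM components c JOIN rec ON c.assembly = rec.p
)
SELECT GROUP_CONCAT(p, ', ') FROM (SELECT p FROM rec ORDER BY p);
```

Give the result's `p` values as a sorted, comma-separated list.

Base: (Base, need=1).
Iteration 1: components of {Base} -> Seal = 1*2 = 2.
Iteration 2: components of {Seal} -> Ring = 2*2 = 4, Rod = 2*5 = 10.
Iteration 3: components of {Ring,Rod} -> Shaft = 4*5 = 20.
Iteration 4: no further components; recursion stops.

Base, Ring, Rod, Seal, Shaft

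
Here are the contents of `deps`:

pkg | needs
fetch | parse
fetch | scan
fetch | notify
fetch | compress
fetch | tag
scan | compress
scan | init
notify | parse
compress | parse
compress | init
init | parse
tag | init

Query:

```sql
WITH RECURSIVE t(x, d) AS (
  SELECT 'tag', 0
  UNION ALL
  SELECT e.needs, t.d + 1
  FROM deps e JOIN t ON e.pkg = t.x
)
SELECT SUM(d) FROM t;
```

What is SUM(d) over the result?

Base: (tag, d=0).
Iteration 1: edges from {tag} -> (init, d=1).
Iteration 2: edges from {init} -> (parse, d=2).
Iteration 3: no outgoing edges from {parse}; recursion stops.
SUM(d) = 0 + 1 + 2 = 3.

3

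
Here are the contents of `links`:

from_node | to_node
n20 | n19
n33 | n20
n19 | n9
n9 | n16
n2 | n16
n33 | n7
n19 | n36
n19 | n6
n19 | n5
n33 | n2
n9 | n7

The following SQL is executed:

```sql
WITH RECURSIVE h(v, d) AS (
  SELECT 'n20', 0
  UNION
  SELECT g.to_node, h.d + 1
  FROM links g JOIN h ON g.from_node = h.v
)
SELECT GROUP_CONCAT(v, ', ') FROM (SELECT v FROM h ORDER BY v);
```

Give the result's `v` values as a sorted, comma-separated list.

n16, n19, n20, n36, n5, n6, n7, n9

Base: (n20, d=0).
Iteration 1: edges from {n20} -> (n19, d=1).
Iteration 2: edges from {n19} -> (n36, d=2), (n5, d=2), (n6, d=2), (n9, d=2).
Iteration 3: edges from {n36,n5,n6,n9} -> (n16, d=3), (n7, d=3).
Iteration 4: no outgoing edges from {n16,n7}; recursion stops.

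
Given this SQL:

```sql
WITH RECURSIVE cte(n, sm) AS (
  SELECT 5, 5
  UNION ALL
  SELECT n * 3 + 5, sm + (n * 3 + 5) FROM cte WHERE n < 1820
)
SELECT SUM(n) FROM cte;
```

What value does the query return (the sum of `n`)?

Base: n=5, sm=5.
Iteration 1: 5 < 1820 holds -> n = 5 * 3 + 5 = 20, sm = 5 + 20 = 25.
Iteration 2: 20 < 1820 holds -> n = 20 * 3 + 5 = 65, sm = 25 + 65 = 90.
Iteration 3: 65 < 1820 holds -> n = 65 * 3 + 5 = 200, sm = 90 + 200 = 290.
Iteration 4: 200 < 1820 holds -> n = 200 * 3 + 5 = 605, sm = 290 + 605 = 895.
Iteration 5: 605 < 1820 holds -> n = 605 * 3 + 5 = 1820, sm = 895 + 1820 = 2715.
Iteration 6: 1820 < 1820 fails; recursion stops.
SUM(n) = 5 + 20 + 65 + 200 + 605 + 1820 = 2715.

2715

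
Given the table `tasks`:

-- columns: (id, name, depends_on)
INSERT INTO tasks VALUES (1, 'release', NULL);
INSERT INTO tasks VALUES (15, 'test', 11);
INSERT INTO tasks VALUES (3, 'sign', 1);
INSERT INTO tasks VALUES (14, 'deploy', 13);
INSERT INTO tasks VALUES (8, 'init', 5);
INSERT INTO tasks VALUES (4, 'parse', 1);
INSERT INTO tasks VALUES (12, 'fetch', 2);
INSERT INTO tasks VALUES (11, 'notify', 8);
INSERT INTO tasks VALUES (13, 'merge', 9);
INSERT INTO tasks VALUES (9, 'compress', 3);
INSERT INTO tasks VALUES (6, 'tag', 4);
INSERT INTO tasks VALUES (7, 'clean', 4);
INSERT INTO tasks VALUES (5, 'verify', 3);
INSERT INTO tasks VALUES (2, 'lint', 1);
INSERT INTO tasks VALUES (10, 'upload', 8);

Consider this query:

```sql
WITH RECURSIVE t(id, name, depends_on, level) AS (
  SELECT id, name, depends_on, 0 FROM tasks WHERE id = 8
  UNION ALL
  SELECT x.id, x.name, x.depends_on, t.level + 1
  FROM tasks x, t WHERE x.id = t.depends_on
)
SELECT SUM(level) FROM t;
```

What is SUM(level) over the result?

Base: id=8 (init), depends_on=5, level 0.
Iteration 1: join on id=5 -> verify (id 5, depends_on=3, level 1).
Iteration 2: join on id=3 -> sign (id 3, depends_on=1, level 2).
Iteration 3: join on id=1 -> release (id 1, depends_on=NULL, level 3).
Iteration 4: depends_on is NULL; no match; recursion stops.
SUM(level) = 0 + 1 + 2 + 3 = 6.

6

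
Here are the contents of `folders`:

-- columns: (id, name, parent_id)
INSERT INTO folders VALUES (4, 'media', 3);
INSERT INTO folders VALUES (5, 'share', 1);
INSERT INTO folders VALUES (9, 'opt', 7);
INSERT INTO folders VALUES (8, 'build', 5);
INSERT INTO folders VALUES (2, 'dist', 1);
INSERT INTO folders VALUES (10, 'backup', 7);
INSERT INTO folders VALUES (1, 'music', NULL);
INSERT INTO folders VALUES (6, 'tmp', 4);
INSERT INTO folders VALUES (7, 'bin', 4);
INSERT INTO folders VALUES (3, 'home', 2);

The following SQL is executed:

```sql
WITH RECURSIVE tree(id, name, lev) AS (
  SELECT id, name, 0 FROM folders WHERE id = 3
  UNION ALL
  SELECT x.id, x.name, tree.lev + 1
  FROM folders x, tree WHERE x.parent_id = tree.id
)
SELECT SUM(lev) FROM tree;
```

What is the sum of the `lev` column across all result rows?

Base: id=3 (home) at lev 0.
Iteration 1: rows with parent_id in {3} -> media (id 4, lev 1).
Iteration 2: rows with parent_id in {4} -> tmp (id 6, lev 2), bin (id 7, lev 2).
Iteration 3: rows with parent_id in {6,7} -> opt (id 9, lev 3), backup (id 10, lev 3).
Iteration 4: no rows with parent_id in {9,10}; recursion stops.
SUM(lev) = 0 + 1 + 2 + 2 + 3 + 3 = 11.

11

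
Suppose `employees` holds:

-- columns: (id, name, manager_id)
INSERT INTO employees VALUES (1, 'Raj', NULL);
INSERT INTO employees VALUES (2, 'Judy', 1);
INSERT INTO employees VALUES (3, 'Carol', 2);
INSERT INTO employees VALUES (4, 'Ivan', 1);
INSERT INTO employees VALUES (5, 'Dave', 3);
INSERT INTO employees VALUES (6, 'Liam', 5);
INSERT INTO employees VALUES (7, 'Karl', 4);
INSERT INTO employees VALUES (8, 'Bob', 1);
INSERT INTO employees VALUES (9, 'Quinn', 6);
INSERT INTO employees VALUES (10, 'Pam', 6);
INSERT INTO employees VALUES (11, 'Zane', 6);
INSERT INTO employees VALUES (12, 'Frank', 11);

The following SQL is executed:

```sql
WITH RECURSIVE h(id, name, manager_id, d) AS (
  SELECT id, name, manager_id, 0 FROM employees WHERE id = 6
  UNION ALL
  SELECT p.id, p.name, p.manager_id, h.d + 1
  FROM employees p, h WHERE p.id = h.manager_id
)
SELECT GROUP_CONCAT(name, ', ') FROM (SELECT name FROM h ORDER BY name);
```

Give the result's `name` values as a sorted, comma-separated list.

Base: id=6 (Liam), manager_id=5, d 0.
Iteration 1: join on id=5 -> Dave (id 5, manager_id=3, d 1).
Iteration 2: join on id=3 -> Carol (id 3, manager_id=2, d 2).
Iteration 3: join on id=2 -> Judy (id 2, manager_id=1, d 3).
Iteration 4: join on id=1 -> Raj (id 1, manager_id=NULL, d 4).
Iteration 5: manager_id is NULL; no match; recursion stops.

Carol, Dave, Judy, Liam, Raj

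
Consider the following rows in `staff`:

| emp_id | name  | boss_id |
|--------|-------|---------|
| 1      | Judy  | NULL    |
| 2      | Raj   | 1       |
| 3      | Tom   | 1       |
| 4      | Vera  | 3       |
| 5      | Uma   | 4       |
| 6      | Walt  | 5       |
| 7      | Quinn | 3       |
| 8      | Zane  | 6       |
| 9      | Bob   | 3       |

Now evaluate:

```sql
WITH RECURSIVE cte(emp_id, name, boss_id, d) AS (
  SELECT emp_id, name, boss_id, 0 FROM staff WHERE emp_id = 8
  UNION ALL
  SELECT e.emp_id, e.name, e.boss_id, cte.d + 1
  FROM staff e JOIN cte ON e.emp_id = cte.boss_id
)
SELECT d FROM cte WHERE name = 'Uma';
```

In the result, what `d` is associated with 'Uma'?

Base: emp_id=8 (Zane), boss_id=6, d 0.
Iteration 1: join on emp_id=6 -> Walt (id 6, boss_id=5, d 1).
Iteration 2: join on emp_id=5 -> Uma (id 5, boss_id=4, d 2).
Iteration 3: join on emp_id=4 -> Vera (id 4, boss_id=3, d 3).
Iteration 4: join on emp_id=3 -> Tom (id 3, boss_id=1, d 4).
Iteration 5: join on emp_id=1 -> Judy (id 1, boss_id=NULL, d 5).
Iteration 6: boss_id is NULL; no match; recursion stops.

2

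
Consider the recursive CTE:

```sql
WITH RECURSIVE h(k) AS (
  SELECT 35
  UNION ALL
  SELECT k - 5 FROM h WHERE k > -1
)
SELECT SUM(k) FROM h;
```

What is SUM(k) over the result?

Base: k=35.
Iteration 1: 35 > -1 holds -> k = 35 - 5 = 30.
Iteration 2: 30 > -1 holds -> k = 30 - 5 = 25.
Iteration 3: 25 > -1 holds -> k = 25 - 5 = 20.
Iteration 4: 20 > -1 holds -> k = 20 - 5 = 15.
Iteration 5: 15 > -1 holds -> k = 15 - 5 = 10.
Iteration 6: 10 > -1 holds -> k = 10 - 5 = 5.
Iteration 7: 5 > -1 holds -> k = 5 - 5 = 0.
Iteration 8: 0 > -1 holds -> k = 0 - 5 = -5.
Iteration 9: -5 > -1 fails; recursion stops.
SUM(k) = 35 + 30 + 25 + 20 + 15 + 10 + 5 + 0 + -5 = 135.

135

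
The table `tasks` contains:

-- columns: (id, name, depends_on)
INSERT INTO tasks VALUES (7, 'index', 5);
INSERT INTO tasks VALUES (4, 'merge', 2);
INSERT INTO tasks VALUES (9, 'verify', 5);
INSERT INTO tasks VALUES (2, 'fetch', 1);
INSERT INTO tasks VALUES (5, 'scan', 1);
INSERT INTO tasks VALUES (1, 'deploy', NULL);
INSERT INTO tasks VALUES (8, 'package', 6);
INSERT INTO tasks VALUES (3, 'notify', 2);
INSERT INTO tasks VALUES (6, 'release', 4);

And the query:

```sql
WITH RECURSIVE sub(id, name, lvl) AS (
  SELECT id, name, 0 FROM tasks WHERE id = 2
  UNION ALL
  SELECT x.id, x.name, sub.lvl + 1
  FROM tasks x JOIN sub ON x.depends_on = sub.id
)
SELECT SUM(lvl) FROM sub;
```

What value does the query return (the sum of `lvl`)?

7

Base: id=2 (fetch) at lvl 0.
Iteration 1: rows with depends_on in {2} -> notify (id 3, lvl 1), merge (id 4, lvl 1).
Iteration 2: rows with depends_on in {3,4} -> release (id 6, lvl 2).
Iteration 3: rows with depends_on in {6} -> package (id 8, lvl 3).
Iteration 4: no rows with depends_on in {8}; recursion stops.
SUM(lvl) = 0 + 1 + 1 + 2 + 3 = 7.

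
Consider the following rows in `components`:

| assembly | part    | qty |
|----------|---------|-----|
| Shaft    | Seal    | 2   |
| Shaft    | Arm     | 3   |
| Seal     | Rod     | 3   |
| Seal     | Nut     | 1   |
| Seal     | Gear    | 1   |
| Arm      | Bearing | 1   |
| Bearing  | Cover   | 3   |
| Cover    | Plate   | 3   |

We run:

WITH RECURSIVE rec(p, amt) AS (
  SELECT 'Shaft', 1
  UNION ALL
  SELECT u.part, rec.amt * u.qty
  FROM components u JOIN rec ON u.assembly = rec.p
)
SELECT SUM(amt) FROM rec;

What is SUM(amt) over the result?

55

Base: (Shaft, amt=1).
Iteration 1: components of {Shaft} -> Arm = 1*3 = 3, Seal = 1*2 = 2.
Iteration 2: components of {Arm,Seal} -> Bearing = 3*1 = 3, Gear = 2*1 = 2, Nut = 2*1 = 2, Rod = 2*3 = 6.
Iteration 3: components of {Bearing,Gear,Nut,Rod} -> Cover = 3*3 = 9.
Iteration 4: components of {Cover} -> Plate = 9*3 = 27.
Iteration 5: no further components; recursion stops.
SUM(amt) = 1 + 2 + 3 + 6 + 2 + 2 + 3 + 9 + 27 = 55.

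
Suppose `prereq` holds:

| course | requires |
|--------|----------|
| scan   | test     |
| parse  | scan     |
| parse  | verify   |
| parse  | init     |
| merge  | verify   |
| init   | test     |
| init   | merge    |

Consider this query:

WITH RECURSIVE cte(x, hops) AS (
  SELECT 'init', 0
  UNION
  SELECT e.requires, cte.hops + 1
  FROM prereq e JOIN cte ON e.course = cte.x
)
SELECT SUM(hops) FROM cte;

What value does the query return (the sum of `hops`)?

Base: (init, hops=0).
Iteration 1: edges from {init} -> (merge, hops=1), (test, hops=1).
Iteration 2: edges from {merge,test} -> (verify, hops=2).
Iteration 3: no outgoing edges from {verify}; recursion stops.
SUM(hops) = 0 + 1 + 1 + 2 = 4.

4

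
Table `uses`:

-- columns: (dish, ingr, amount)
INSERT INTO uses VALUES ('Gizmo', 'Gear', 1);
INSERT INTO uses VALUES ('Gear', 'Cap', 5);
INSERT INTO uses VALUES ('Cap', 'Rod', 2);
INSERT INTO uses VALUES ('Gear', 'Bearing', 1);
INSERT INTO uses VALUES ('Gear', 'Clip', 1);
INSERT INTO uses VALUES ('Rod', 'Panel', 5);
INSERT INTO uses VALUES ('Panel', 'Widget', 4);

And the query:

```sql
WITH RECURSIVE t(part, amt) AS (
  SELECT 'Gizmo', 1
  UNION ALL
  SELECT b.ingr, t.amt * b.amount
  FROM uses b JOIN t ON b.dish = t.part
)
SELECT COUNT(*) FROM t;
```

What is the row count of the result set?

8

Base: (Gizmo, amt=1).
Iteration 1: components of {Gizmo} -> Gear = 1*1 = 1.
Iteration 2: components of {Gear} -> Bearing = 1*1 = 1, Cap = 1*5 = 5, Clip = 1*1 = 1.
Iteration 3: components of {Bearing,Cap,Clip} -> Rod = 5*2 = 10.
Iteration 4: components of {Rod} -> Panel = 10*5 = 50.
Iteration 5: components of {Panel} -> Widget = 50*4 = 200.
Iteration 6: no further components; recursion stops.
Total rows emitted: 8.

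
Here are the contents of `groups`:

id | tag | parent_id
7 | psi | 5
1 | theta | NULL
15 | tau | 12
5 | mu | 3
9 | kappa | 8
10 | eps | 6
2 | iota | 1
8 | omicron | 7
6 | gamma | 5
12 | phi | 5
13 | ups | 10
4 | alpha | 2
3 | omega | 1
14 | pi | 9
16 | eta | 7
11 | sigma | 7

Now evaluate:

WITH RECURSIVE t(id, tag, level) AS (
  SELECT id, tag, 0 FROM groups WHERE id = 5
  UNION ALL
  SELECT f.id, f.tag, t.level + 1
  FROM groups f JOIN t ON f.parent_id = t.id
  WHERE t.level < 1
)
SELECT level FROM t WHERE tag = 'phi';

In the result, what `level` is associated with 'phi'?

1

Base: id=5 (mu) at level 0.
Iteration 1: rows with parent_id in {5} -> gamma (id 6, level 1), psi (id 7, level 1), phi (id 12, level 1).
Iteration 2: level < 1 fails for all current rows; recursion stops.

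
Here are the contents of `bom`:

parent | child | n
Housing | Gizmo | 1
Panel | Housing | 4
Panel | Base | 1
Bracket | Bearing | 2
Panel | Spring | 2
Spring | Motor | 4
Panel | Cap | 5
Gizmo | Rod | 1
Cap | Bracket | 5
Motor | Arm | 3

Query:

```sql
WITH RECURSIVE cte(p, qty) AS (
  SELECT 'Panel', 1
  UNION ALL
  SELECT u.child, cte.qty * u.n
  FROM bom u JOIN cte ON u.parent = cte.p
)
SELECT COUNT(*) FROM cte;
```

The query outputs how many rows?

11

Base: (Panel, qty=1).
Iteration 1: components of {Panel} -> Base = 1*1 = 1, Cap = 1*5 = 5, Housing = 1*4 = 4, Spring = 1*2 = 2.
Iteration 2: components of {Base,Cap,Housing,Spring} -> Bracket = 5*5 = 25, Gizmo = 4*1 = 4, Motor = 2*4 = 8.
Iteration 3: components of {Bracket,Gizmo,Motor} -> Arm = 8*3 = 24, Bearing = 25*2 = 50, Rod = 4*1 = 4.
Iteration 4: no further components; recursion stops.
Total rows emitted: 11.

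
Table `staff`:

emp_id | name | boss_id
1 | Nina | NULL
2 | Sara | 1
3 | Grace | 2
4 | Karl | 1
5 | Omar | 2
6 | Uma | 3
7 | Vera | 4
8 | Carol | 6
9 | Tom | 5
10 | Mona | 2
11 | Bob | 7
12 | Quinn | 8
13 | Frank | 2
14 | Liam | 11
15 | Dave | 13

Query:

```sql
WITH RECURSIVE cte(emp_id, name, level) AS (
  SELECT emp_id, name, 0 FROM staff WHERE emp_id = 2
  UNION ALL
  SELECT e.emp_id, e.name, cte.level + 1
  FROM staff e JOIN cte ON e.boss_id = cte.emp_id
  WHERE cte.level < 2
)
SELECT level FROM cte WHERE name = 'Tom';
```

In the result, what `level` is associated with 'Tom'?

2

Base: emp_id=2 (Sara) at level 0.
Iteration 1: rows with boss_id in {2} -> Grace (id 3, level 1), Omar (id 5, level 1), Mona (id 10, level 1), Frank (id 13, level 1).
Iteration 2: rows with boss_id in {3,5,10,13} -> Uma (id 6, level 2), Tom (id 9, level 2), Dave (id 15, level 2).
Iteration 3: level < 2 fails for all current rows; recursion stops.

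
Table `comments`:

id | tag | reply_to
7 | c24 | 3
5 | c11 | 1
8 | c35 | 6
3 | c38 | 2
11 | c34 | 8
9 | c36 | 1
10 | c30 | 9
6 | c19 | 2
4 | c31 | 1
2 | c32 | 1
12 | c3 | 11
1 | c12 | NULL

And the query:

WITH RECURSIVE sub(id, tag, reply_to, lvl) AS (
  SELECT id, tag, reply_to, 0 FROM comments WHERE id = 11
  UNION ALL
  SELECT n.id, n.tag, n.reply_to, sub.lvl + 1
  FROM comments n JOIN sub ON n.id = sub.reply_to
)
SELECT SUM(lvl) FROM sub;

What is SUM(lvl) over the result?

10

Base: id=11 (c34), reply_to=8, lvl 0.
Iteration 1: join on id=8 -> c35 (id 8, reply_to=6, lvl 1).
Iteration 2: join on id=6 -> c19 (id 6, reply_to=2, lvl 2).
Iteration 3: join on id=2 -> c32 (id 2, reply_to=1, lvl 3).
Iteration 4: join on id=1 -> c12 (id 1, reply_to=NULL, lvl 4).
Iteration 5: reply_to is NULL; no match; recursion stops.
SUM(lvl) = 0 + 1 + 2 + 3 + 4 = 10.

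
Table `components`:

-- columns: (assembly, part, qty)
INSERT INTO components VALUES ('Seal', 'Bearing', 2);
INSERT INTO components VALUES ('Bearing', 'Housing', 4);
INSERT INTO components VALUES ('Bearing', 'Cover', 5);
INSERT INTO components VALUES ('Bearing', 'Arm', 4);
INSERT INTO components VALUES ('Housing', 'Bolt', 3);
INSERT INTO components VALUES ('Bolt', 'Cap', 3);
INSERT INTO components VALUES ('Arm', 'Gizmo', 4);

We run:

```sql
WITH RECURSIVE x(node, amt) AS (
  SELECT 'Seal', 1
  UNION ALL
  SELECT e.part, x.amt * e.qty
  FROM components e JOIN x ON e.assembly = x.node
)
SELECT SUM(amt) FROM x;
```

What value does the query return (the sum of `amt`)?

157

Base: (Seal, amt=1).
Iteration 1: components of {Seal} -> Bearing = 1*2 = 2.
Iteration 2: components of {Bearing} -> Arm = 2*4 = 8, Cover = 2*5 = 10, Housing = 2*4 = 8.
Iteration 3: components of {Arm,Cover,Housing} -> Bolt = 8*3 = 24, Gizmo = 8*4 = 32.
Iteration 4: components of {Bolt,Gizmo} -> Cap = 24*3 = 72.
Iteration 5: no further components; recursion stops.
SUM(amt) = 1 + 2 + 8 + 10 + 8 + 24 + 32 + 72 = 157.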